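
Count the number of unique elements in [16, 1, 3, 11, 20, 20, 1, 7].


List all unique values:
Distinct values: [1, 3, 7, 11, 16, 20]
Count = 6
Final answer: 6


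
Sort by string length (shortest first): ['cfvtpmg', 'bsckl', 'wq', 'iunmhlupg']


Compute lengths:
  'cfvtpmg' has length 7
  'bsckl' has length 5
  'wq' has length 2
  'iunmhlupg' has length 9
Lengths in increasing order: 2 < 5 < 7 < 9
Listing the words in that order gives the answer.
Final answer: ['wq', 'bsckl', 'cfvtpmg', 'iunmhlupg']


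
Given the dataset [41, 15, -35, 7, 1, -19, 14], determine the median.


First, sort the list: [-35, -19, 1, 7, 14, 15, 41]
The list has 7 elements (odd count).
The middle index is 3 (0-based), and the element there is 7.
Final answer: 7


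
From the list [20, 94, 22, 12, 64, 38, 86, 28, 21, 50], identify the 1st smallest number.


Sort ascending: [12, 20, 21, 22, 28, 38, 50, 64, 86, 94]
The 1st element (1-indexed) is at index 0.
Value = 12
Final answer: 12


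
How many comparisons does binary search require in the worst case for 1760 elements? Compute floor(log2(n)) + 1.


Binary search halves the search space each step.
Maximum comparisons = floor(log2(1760)) + 1
log2(1760) = 10.7814
floor(log2(1760)) = 10, so 10 + 1 = 11
Final answer: 11


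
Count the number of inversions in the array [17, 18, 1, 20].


For each element, count the later elements that are smaller than it:
  17 (index 0): smaller elements after it = [1] -> 1
  18 (index 1): smaller elements after it = [1] -> 1
  1 (index 2): smaller elements after it = [] -> 0
Total inversions = 1 + 1 + 0 = 2
Final answer: 2


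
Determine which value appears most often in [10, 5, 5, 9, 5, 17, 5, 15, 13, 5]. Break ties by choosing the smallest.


Count the frequency of each value:
  5 appears 5 time(s)
  9 appears 1 time(s)
  10 appears 1 time(s)
  13 appears 1 time(s)
  15 appears 1 time(s)
  17 appears 1 time(s)
Maximum frequency is 5.
Only 5 reaches that frequency, so it is the mode.
Final answer: 5


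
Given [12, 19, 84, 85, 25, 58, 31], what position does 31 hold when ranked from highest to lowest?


Sort descending: [85, 84, 58, 31, 25, 19, 12]
Find 31 in the sorted list.
31 is at position 4.
Final answer: 4


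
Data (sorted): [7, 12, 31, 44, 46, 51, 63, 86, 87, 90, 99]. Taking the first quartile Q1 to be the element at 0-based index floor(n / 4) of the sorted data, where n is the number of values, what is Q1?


The list has n = 11 elements.
Q1 index = floor(11 / 4) = floor(2.75) = 2
Counting from index 0 in the sorted data, the element at index 2 is 31.
Final answer: 31


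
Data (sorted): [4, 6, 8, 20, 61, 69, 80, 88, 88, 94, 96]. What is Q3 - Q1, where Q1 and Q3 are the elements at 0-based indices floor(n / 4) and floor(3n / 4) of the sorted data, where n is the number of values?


The data has n = 11 elements.
Q1 index = floor(11 / 4) = floor(2.75) = 2; Q3 index = floor(3 * 11 / 4) = floor(8.25) = 8
Q1 = element at index 2 = 8
Q3 = element at index 8 = 88
IQR = 88 - 8 = 80
Final answer: 80


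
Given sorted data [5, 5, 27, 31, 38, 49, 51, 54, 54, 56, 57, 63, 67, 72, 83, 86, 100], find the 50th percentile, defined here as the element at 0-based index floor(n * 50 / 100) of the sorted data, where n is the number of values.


The dataset has n = 17 elements.
Index = floor(17 * 50 / 100) = floor(850 / 100) = floor(8.5) = 8
Counting from index 0 in the sorted data, the element at index 8 is 54.
Final answer: 54


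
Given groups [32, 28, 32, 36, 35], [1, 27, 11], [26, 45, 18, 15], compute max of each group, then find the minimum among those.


Find max of each group:
  Group 1: [32, 28, 32, 36, 35] -> max = 36
  Group 2: [1, 27, 11] -> max = 27
  Group 3: [26, 45, 18, 15] -> max = 45
Maxes: [36, 27, 45]
Minimum of maxes = 27
Final answer: 27


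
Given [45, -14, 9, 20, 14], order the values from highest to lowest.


Original list: [45, -14, 9, 20, 14]
Repeatedly take the largest remaining element:
  Remaining [45, -14, 9, 20, 14] -> largest is 45
  Remaining [-14, 9, 20, 14] -> largest is 20
  Remaining [-14, 9, 14] -> largest is 14
  Remaining [-14, 9] -> largest is 9
  Remaining [-14] -> largest is -14
Collecting the picks in order gives the descending list.
Final answer: [45, 20, 14, 9, -14]


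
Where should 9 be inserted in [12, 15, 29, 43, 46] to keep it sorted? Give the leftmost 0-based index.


List is sorted: [12, 15, 29, 43, 46]
We need the leftmost position where 9 can be inserted, i.e. the first index whose element is >= 9 (or the end of the list if none is).
Binary search with low=0, high=5 (0-based indices):
  low=0, high=5, mid=2: a[2]=29 >= 9, so high = 2
  low=0, high=2, mid=1: a[1]=15 >= 9, so high = 1
  low=0, high=1, mid=0: a[0]=12 >= 9, so high = 0
Now low = high = 0, so the insertion index is 0.
Final answer: 0


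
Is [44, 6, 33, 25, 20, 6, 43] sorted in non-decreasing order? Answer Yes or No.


Check consecutive pairs:
  44 <= 6? False
  6 <= 33? True
  33 <= 25? False
  25 <= 20? False
  20 <= 6? False
  6 <= 43? True
4 consecutive pair(s) are out of order, so the list is not sorted.
Final answer: No


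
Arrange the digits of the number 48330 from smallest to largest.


The number 48330 has digits: 4, 8, 3, 3, 0
Sorted: 0, 3, 3, 4, 8
Joining the sorted digits gives the result.
Final answer: 03348


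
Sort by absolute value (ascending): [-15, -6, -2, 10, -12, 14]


Compute absolute values:
  |-15| = 15
  |-6| = 6
  |-2| = 2
  |10| = 10
  |-12| = 12
  |14| = 14
Absolute values in increasing order: 2 < 6 < 10 < 12 < 14 < 15
Listing the original numbers in that order gives the answer.
Final answer: [-2, -6, 10, -12, 14, -15]


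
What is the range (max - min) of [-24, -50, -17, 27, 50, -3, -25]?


Maximum value: 50
Minimum value: -50
Range = 50 - (-50) = 100
Final answer: 100


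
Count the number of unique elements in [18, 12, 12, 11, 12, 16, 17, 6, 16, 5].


List all unique values:
Distinct values: [5, 6, 11, 12, 16, 17, 18]
Count = 7
Final answer: 7


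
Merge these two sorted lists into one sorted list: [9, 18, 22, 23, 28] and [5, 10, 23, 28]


List A: [9, 18, 22, 23, 28]
List B: [5, 10, 23, 28]
Repeatedly compare the front elements and take the smaller:
  9 vs 5 -> take 5
  9 vs 10 -> take 9
  18 vs 10 -> take 10
  18 vs 23 -> take 18
  22 vs 23 -> take 22
  23 vs 23 -> take 23
  28 vs 23 -> take 23
  28 vs 28 -> take 28
  A is exhausted; append the rest of B: [28]
Final answer: [5, 9, 10, 18, 22, 23, 23, 28, 28]


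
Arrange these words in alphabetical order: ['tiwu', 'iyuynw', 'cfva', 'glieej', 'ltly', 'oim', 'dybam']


Compare strings character by character (the first differing letter decides):
  'cfva' < 'dybam' since 'c' < 'd' at position 1
  'dybam' < 'glieej' since 'd' < 'g' at position 1
  'glieej' < 'iyuynw' since 'g' < 'i' at position 1
  'iyuynw' < 'ltly' since 'i' < 'l' at position 1
  'ltly' < 'oim' since 'l' < 'o' at position 1
  'oim' < 'tiwu' since 'o' < 't' at position 1
Chaining these comparisons gives the alphabetical order.
Final answer: ['cfva', 'dybam', 'glieej', 'iyuynw', 'ltly', 'oim', 'tiwu']


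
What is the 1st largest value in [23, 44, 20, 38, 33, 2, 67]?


Sort descending: [67, 44, 38, 33, 23, 20, 2]
The 1st element (1-indexed) is at index 0.
Value = 67
Final answer: 67


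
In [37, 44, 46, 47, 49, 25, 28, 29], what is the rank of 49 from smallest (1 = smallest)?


Sort ascending: [25, 28, 29, 37, 44, 46, 47, 49]
Find 49 in the sorted list.
49 is at position 8 (1-indexed).
Final answer: 8


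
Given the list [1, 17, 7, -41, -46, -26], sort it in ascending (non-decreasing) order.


Original list: [1, 17, 7, -41, -46, -26]
Repeatedly take the smallest remaining element:
  Remaining [1, 17, 7, -41, -46, -26] -> smallest is -46
  Remaining [1, 17, 7, -41, -26] -> smallest is -41
  Remaining [1, 17, 7, -26] -> smallest is -26
  Remaining [1, 17, 7] -> smallest is 1
  Remaining [17, 7] -> smallest is 7
  Remaining [17] -> smallest is 17
Collecting the picks in order gives the sorted list.
Final answer: [-46, -41, -26, 1, 7, 17]


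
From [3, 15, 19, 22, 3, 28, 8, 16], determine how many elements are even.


Check each element:
  3 is odd
  15 is odd
  19 is odd
  22 is even
  3 is odd
  28 is even
  8 is even
  16 is even
Evens: [22, 28, 8, 16]
Count of evens = 4
Final answer: 4


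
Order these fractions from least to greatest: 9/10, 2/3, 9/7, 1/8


Convert to decimal for comparison:
  9/10 = 0.9
  2/3 = 0.6667
  9/7 = 1.2857
  1/8 = 0.125
Decimals in increasing order: 0.125 < 0.6667 < 0.9 < 1.2857
Writing each back as its fraction gives the sorted order.
Final answer: 1/8, 2/3, 9/10, 9/7


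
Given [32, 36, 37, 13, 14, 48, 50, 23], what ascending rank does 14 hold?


Sort ascending: [13, 14, 23, 32, 36, 37, 48, 50]
Find 14 in the sorted list.
14 is at position 2 (1-indexed).
Final answer: 2


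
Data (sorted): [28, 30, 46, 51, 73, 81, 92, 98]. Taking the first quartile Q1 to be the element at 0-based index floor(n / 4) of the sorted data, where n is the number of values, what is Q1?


The list has n = 8 elements.
Q1 index = floor(8 / 4) = floor(2) = 2
Counting from index 0 in the sorted data, the element at index 2 is 46.
Final answer: 46


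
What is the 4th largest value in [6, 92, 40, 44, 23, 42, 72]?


Sort descending: [92, 72, 44, 42, 40, 23, 6]
The 4th element (1-indexed) is at index 3.
Value = 42
Final answer: 42


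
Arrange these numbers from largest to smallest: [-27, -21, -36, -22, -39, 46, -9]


Original list: [-27, -21, -36, -22, -39, 46, -9]
Repeatedly take the largest remaining element:
  Remaining [-27, -21, -36, -22, -39, 46, -9] -> largest is 46
  Remaining [-27, -21, -36, -22, -39, -9] -> largest is -9
  Remaining [-27, -21, -36, -22, -39] -> largest is -21
  Remaining [-27, -36, -22, -39] -> largest is -22
  Remaining [-27, -36, -39] -> largest is -27
  Remaining [-36, -39] -> largest is -36
  Remaining [-39] -> largest is -39
Collecting the picks in order gives the descending list.
Final answer: [46, -9, -21, -22, -27, -36, -39]


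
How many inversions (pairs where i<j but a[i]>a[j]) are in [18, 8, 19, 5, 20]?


For each element, count the later elements that are smaller than it:
  18 (index 0): smaller elements after it = [8, 5] -> 2
  8 (index 1): smaller elements after it = [5] -> 1
  19 (index 2): smaller elements after it = [5] -> 1
  5 (index 3): smaller elements after it = [] -> 0
Total inversions = 2 + 1 + 1 + 0 = 4
Final answer: 4


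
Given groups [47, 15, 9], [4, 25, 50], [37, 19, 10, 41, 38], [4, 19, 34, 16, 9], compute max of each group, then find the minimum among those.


Find max of each group:
  Group 1: [47, 15, 9] -> max = 47
  Group 2: [4, 25, 50] -> max = 50
  Group 3: [37, 19, 10, 41, 38] -> max = 41
  Group 4: [4, 19, 34, 16, 9] -> max = 34
Maxes: [47, 50, 41, 34]
Minimum of maxes = 34
Final answer: 34


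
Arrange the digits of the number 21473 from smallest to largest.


The number 21473 has digits: 2, 1, 4, 7, 3
Sorted: 1, 2, 3, 4, 7
Joining the sorted digits gives the result.
Final answer: 12347


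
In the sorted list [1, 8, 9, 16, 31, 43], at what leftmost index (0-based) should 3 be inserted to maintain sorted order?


List is sorted: [1, 8, 9, 16, 31, 43]
We need the leftmost position where 3 can be inserted, i.e. the first index whose element is >= 3 (or the end of the list if none is).
Binary search with low=0, high=6 (0-based indices):
  low=0, high=6, mid=3: a[3]=16 >= 3, so high = 3
  low=0, high=3, mid=1: a[1]=8 >= 3, so high = 1
  low=0, high=1, mid=0: a[0]=1 < 3, so low = 1
Now low = high = 1, so the insertion index is 1.
Final answer: 1


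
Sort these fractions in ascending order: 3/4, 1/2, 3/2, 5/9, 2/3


Convert to decimal for comparison:
  3/4 = 0.75
  1/2 = 0.5
  3/2 = 1.5
  5/9 = 0.5556
  2/3 = 0.6667
Decimals in increasing order: 0.5 < 0.5556 < 0.6667 < 0.75 < 1.5
Writing each back as its fraction gives the sorted order.
Final answer: 1/2, 5/9, 2/3, 3/4, 3/2


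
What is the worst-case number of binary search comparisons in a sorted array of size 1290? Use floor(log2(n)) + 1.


Binary search halves the search space each step.
Maximum comparisons = floor(log2(1290)) + 1
log2(1290) = 10.3332
floor(log2(1290)) = 10, so 10 + 1 = 11
Final answer: 11


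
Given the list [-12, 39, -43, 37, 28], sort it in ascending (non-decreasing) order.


Original list: [-12, 39, -43, 37, 28]
Repeatedly take the smallest remaining element:
  Remaining [-12, 39, -43, 37, 28] -> smallest is -43
  Remaining [-12, 39, 37, 28] -> smallest is -12
  Remaining [39, 37, 28] -> smallest is 28
  Remaining [39, 37] -> smallest is 37
  Remaining [39] -> smallest is 39
Collecting the picks in order gives the sorted list.
Final answer: [-43, -12, 28, 37, 39]


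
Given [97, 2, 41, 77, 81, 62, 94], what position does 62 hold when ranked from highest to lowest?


Sort descending: [97, 94, 81, 77, 62, 41, 2]
Find 62 in the sorted list.
62 is at position 5.
Final answer: 5


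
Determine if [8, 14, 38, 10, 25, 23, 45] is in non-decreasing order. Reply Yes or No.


Check consecutive pairs:
  8 <= 14? True
  14 <= 38? True
  38 <= 10? False
  10 <= 25? True
  25 <= 23? False
  23 <= 45? True
2 consecutive pair(s) are out of order, so the list is not sorted.
Final answer: No


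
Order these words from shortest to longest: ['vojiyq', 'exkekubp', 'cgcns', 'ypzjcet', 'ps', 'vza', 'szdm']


Compute lengths:
  'vojiyq' has length 6
  'exkekubp' has length 8
  'cgcns' has length 5
  'ypzjcet' has length 7
  'ps' has length 2
  'vza' has length 3
  'szdm' has length 4
Lengths in increasing order: 2 < 3 < 4 < 5 < 6 < 7 < 8
Listing the words in that order gives the answer.
Final answer: ['ps', 'vza', 'szdm', 'cgcns', 'vojiyq', 'ypzjcet', 'exkekubp']


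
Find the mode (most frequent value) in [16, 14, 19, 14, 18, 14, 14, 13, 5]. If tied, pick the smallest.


Count the frequency of each value:
  5 appears 1 time(s)
  13 appears 1 time(s)
  14 appears 4 time(s)
  16 appears 1 time(s)
  18 appears 1 time(s)
  19 appears 1 time(s)
Maximum frequency is 4.
Only 14 reaches that frequency, so it is the mode.
Final answer: 14


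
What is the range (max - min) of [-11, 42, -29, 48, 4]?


Maximum value: 48
Minimum value: -29
Range = 48 - (-29) = 77
Final answer: 77


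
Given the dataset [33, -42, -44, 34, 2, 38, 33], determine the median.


First, sort the list: [-44, -42, 2, 33, 33, 34, 38]
The list has 7 elements (odd count).
The middle index is 3 (0-based), and the element there is 33.
Final answer: 33


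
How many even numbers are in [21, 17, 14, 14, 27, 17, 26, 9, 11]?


Check each element:
  21 is odd
  17 is odd
  14 is even
  14 is even
  27 is odd
  17 is odd
  26 is even
  9 is odd
  11 is odd
Evens: [14, 14, 26]
Count of evens = 3
Final answer: 3


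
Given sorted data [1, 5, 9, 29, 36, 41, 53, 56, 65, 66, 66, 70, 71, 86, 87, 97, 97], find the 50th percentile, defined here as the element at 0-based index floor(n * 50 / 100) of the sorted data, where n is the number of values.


The dataset has n = 17 elements.
Index = floor(17 * 50 / 100) = floor(850 / 100) = floor(8.5) = 8
Counting from index 0 in the sorted data, the element at index 8 is 65.
Final answer: 65


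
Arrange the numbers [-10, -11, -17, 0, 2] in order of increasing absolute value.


Compute absolute values:
  |-10| = 10
  |-11| = 11
  |-17| = 17
  |0| = 0
  |2| = 2
Absolute values in increasing order: 0 < 2 < 10 < 11 < 17
Listing the original numbers in that order gives the answer.
Final answer: [0, 2, -10, -11, -17]


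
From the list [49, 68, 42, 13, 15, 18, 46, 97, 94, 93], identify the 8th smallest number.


Sort ascending: [13, 15, 18, 42, 46, 49, 68, 93, 94, 97]
The 8th element (1-indexed) is at index 7.
Value = 93
Final answer: 93


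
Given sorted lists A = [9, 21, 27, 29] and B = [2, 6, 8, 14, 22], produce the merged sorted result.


List A: [9, 21, 27, 29]
List B: [2, 6, 8, 14, 22]
Repeatedly compare the front elements and take the smaller:
  9 vs 2 -> take 2
  9 vs 6 -> take 6
  9 vs 8 -> take 8
  9 vs 14 -> take 9
  21 vs 14 -> take 14
  21 vs 22 -> take 21
  27 vs 22 -> take 22
  B is exhausted; append the rest of A: [27, 29]
Final answer: [2, 6, 8, 9, 14, 21, 22, 27, 29]


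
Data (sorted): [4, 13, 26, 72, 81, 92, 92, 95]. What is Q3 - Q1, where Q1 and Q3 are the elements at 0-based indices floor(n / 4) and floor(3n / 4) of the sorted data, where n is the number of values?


The data has n = 8 elements.
Q1 index = floor(8 / 4) = floor(2) = 2; Q3 index = floor(3 * 8 / 4) = floor(6) = 6
Q1 = element at index 2 = 26
Q3 = element at index 6 = 92
IQR = 92 - 26 = 66
Final answer: 66


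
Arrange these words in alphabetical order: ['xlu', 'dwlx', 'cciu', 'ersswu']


Compare strings character by character (the first differing letter decides):
  'cciu' < 'dwlx' since 'c' < 'd' at position 1
  'dwlx' < 'ersswu' since 'd' < 'e' at position 1
  'ersswu' < 'xlu' since 'e' < 'x' at position 1
Chaining these comparisons gives the alphabetical order.
Final answer: ['cciu', 'dwlx', 'ersswu', 'xlu']


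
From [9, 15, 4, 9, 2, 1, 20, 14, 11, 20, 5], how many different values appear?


List all unique values:
Distinct values: [1, 2, 4, 5, 9, 11, 14, 15, 20]
Count = 9
Final answer: 9


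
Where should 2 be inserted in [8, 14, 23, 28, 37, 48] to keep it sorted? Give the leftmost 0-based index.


List is sorted: [8, 14, 23, 28, 37, 48]
We need the leftmost position where 2 can be inserted, i.e. the first index whose element is >= 2 (or the end of the list if none is).
Binary search with low=0, high=6 (0-based indices):
  low=0, high=6, mid=3: a[3]=28 >= 2, so high = 3
  low=0, high=3, mid=1: a[1]=14 >= 2, so high = 1
  low=0, high=1, mid=0: a[0]=8 >= 2, so high = 0
Now low = high = 0, so the insertion index is 0.
Final answer: 0


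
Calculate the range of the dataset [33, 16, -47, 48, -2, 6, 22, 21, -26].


Maximum value: 48
Minimum value: -47
Range = 48 - (-47) = 95
Final answer: 95


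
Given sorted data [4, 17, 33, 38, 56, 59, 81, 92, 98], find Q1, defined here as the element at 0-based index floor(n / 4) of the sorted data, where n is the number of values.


The list has n = 9 elements.
Q1 index = floor(9 / 4) = floor(2.25) = 2
Counting from index 0 in the sorted data, the element at index 2 is 33.
Final answer: 33


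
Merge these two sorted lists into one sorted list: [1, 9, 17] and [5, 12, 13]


List A: [1, 9, 17]
List B: [5, 12, 13]
Repeatedly compare the front elements and take the smaller:
  1 vs 5 -> take 1
  9 vs 5 -> take 5
  9 vs 12 -> take 9
  17 vs 12 -> take 12
  17 vs 13 -> take 13
  B is exhausted; append the rest of A: [17]
Final answer: [1, 5, 9, 12, 13, 17]


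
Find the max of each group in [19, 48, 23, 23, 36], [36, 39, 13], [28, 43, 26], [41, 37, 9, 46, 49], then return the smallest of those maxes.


Find max of each group:
  Group 1: [19, 48, 23, 23, 36] -> max = 48
  Group 2: [36, 39, 13] -> max = 39
  Group 3: [28, 43, 26] -> max = 43
  Group 4: [41, 37, 9, 46, 49] -> max = 49
Maxes: [48, 39, 43, 49]
Minimum of maxes = 39
Final answer: 39


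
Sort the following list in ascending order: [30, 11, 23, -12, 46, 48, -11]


Original list: [30, 11, 23, -12, 46, 48, -11]
Repeatedly take the smallest remaining element:
  Remaining [30, 11, 23, -12, 46, 48, -11] -> smallest is -12
  Remaining [30, 11, 23, 46, 48, -11] -> smallest is -11
  Remaining [30, 11, 23, 46, 48] -> smallest is 11
  Remaining [30, 23, 46, 48] -> smallest is 23
  Remaining [30, 46, 48] -> smallest is 30
  Remaining [46, 48] -> smallest is 46
  Remaining [48] -> smallest is 48
Collecting the picks in order gives the sorted list.
Final answer: [-12, -11, 11, 23, 30, 46, 48]


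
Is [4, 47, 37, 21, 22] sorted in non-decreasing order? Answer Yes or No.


Check consecutive pairs:
  4 <= 47? True
  47 <= 37? False
  37 <= 21? False
  21 <= 22? True
2 consecutive pair(s) are out of order, so the list is not sorted.
Final answer: No


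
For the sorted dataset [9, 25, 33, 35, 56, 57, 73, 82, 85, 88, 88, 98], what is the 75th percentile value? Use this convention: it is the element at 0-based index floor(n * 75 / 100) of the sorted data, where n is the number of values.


The dataset has n = 12 elements.
Index = floor(12 * 75 / 100) = floor(900 / 100) = floor(9) = 9
Counting from index 0 in the sorted data, the element at index 9 is 88.
Final answer: 88


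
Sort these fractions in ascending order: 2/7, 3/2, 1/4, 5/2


Convert to decimal for comparison:
  2/7 = 0.2857
  3/2 = 1.5
  1/4 = 0.25
  5/2 = 2.5
Decimals in increasing order: 0.25 < 0.2857 < 1.5 < 2.5
Writing each back as its fraction gives the sorted order.
Final answer: 1/4, 2/7, 3/2, 5/2


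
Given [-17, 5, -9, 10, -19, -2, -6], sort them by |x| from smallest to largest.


Compute absolute values:
  |-17| = 17
  |5| = 5
  |-9| = 9
  |10| = 10
  |-19| = 19
  |-2| = 2
  |-6| = 6
Absolute values in increasing order: 2 < 5 < 6 < 9 < 10 < 17 < 19
Listing the original numbers in that order gives the answer.
Final answer: [-2, 5, -6, -9, 10, -17, -19]


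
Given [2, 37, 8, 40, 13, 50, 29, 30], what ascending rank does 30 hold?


Sort ascending: [2, 8, 13, 29, 30, 37, 40, 50]
Find 30 in the sorted list.
30 is at position 5 (1-indexed).
Final answer: 5


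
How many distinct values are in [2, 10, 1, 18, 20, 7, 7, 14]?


List all unique values:
Distinct values: [1, 2, 7, 10, 14, 18, 20]
Count = 7
Final answer: 7


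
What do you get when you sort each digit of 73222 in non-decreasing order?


The number 73222 has digits: 7, 3, 2, 2, 2
Sorted: 2, 2, 2, 3, 7
Joining the sorted digits gives the result.
Final answer: 22237


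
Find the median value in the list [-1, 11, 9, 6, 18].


First, sort the list: [-1, 6, 9, 11, 18]
The list has 5 elements (odd count).
The middle index is 2 (0-based), and the element there is 9.
Final answer: 9


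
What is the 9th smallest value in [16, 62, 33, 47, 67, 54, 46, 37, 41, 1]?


Sort ascending: [1, 16, 33, 37, 41, 46, 47, 54, 62, 67]
The 9th element (1-indexed) is at index 8.
Value = 62
Final answer: 62


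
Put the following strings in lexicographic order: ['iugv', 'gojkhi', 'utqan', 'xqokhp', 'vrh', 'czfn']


Compare strings character by character (the first differing letter decides):
  'czfn' < 'gojkhi' since 'c' < 'g' at position 1
  'gojkhi' < 'iugv' since 'g' < 'i' at position 1
  'iugv' < 'utqan' since 'i' < 'u' at position 1
  'utqan' < 'vrh' since 'u' < 'v' at position 1
  'vrh' < 'xqokhp' since 'v' < 'x' at position 1
Chaining these comparisons gives the alphabetical order.
Final answer: ['czfn', 'gojkhi', 'iugv', 'utqan', 'vrh', 'xqokhp']


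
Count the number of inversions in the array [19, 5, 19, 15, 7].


For each element, count the later elements that are smaller than it:
  19 (index 0): smaller elements after it = [5, 15, 7] -> 3
  5 (index 1): smaller elements after it = [] -> 0
  19 (index 2): smaller elements after it = [15, 7] -> 2
  15 (index 3): smaller elements after it = [7] -> 1
Total inversions = 3 + 0 + 2 + 1 = 6
Final answer: 6


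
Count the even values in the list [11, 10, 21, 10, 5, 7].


Check each element:
  11 is odd
  10 is even
  21 is odd
  10 is even
  5 is odd
  7 is odd
Evens: [10, 10]
Count of evens = 2
Final answer: 2


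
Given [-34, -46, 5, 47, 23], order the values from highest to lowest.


Original list: [-34, -46, 5, 47, 23]
Repeatedly take the largest remaining element:
  Remaining [-34, -46, 5, 47, 23] -> largest is 47
  Remaining [-34, -46, 5, 23] -> largest is 23
  Remaining [-34, -46, 5] -> largest is 5
  Remaining [-34, -46] -> largest is -34
  Remaining [-46] -> largest is -46
Collecting the picks in order gives the descending list.
Final answer: [47, 23, 5, -34, -46]


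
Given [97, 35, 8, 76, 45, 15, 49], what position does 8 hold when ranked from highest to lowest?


Sort descending: [97, 76, 49, 45, 35, 15, 8]
Find 8 in the sorted list.
8 is at position 7.
Final answer: 7


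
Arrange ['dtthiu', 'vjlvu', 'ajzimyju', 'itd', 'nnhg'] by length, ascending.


Compute lengths:
  'dtthiu' has length 6
  'vjlvu' has length 5
  'ajzimyju' has length 8
  'itd' has length 3
  'nnhg' has length 4
Lengths in increasing order: 3 < 4 < 5 < 6 < 8
Listing the words in that order gives the answer.
Final answer: ['itd', 'nnhg', 'vjlvu', 'dtthiu', 'ajzimyju']


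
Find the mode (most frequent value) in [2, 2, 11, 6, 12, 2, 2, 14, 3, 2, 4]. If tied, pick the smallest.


Count the frequency of each value:
  2 appears 5 time(s)
  3 appears 1 time(s)
  4 appears 1 time(s)
  6 appears 1 time(s)
  11 appears 1 time(s)
  12 appears 1 time(s)
  14 appears 1 time(s)
Maximum frequency is 5.
Only 2 reaches that frequency, so it is the mode.
Final answer: 2


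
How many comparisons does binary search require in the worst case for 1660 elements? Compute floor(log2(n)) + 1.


Binary search halves the search space each step.
Maximum comparisons = floor(log2(1660)) + 1
log2(1660) = 10.697
floor(log2(1660)) = 10, so 10 + 1 = 11
Final answer: 11


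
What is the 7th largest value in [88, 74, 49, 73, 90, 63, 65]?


Sort descending: [90, 88, 74, 73, 65, 63, 49]
The 7th element (1-indexed) is at index 6.
Value = 49
Final answer: 49


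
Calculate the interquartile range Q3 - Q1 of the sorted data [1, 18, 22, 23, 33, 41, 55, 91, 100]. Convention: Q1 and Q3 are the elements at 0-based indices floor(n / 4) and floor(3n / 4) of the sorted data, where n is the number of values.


The data has n = 9 elements.
Q1 index = floor(9 / 4) = floor(2.25) = 2; Q3 index = floor(3 * 9 / 4) = floor(6.75) = 6
Q1 = element at index 2 = 22
Q3 = element at index 6 = 55
IQR = 55 - 22 = 33
Final answer: 33


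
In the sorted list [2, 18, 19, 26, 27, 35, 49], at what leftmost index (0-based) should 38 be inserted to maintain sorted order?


List is sorted: [2, 18, 19, 26, 27, 35, 49]
We need the leftmost position where 38 can be inserted, i.e. the first index whose element is >= 38 (or the end of the list if none is).
Binary search with low=0, high=7 (0-based indices):
  low=0, high=7, mid=3: a[3]=26 < 38, so low = 4
  low=4, high=7, mid=5: a[5]=35 < 38, so low = 6
  low=6, high=7, mid=6: a[6]=49 >= 38, so high = 6
Now low = high = 6, so the insertion index is 6.
Final answer: 6


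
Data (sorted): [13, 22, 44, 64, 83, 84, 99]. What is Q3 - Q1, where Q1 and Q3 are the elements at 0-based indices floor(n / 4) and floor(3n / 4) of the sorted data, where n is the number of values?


The data has n = 7 elements.
Q1 index = floor(7 / 4) = floor(1.75) = 1; Q3 index = floor(3 * 7 / 4) = floor(5.25) = 5
Q1 = element at index 1 = 22
Q3 = element at index 5 = 84
IQR = 84 - 22 = 62
Final answer: 62


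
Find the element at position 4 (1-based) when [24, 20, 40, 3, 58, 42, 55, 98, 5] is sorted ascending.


Sort ascending: [3, 5, 20, 24, 40, 42, 55, 58, 98]
The 4th element (1-indexed) is at index 3.
Value = 24
Final answer: 24


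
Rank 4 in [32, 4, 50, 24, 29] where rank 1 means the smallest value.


Sort ascending: [4, 24, 29, 32, 50]
Find 4 in the sorted list.
4 is at position 1 (1-indexed).
Final answer: 1


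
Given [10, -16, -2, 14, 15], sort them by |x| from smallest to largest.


Compute absolute values:
  |10| = 10
  |-16| = 16
  |-2| = 2
  |14| = 14
  |15| = 15
Absolute values in increasing order: 2 < 10 < 14 < 15 < 16
Listing the original numbers in that order gives the answer.
Final answer: [-2, 10, 14, 15, -16]


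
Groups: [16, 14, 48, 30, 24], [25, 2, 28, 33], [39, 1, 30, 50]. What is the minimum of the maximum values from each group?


Find max of each group:
  Group 1: [16, 14, 48, 30, 24] -> max = 48
  Group 2: [25, 2, 28, 33] -> max = 33
  Group 3: [39, 1, 30, 50] -> max = 50
Maxes: [48, 33, 50]
Minimum of maxes = 33
Final answer: 33


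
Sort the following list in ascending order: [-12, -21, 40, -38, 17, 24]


Original list: [-12, -21, 40, -38, 17, 24]
Repeatedly take the smallest remaining element:
  Remaining [-12, -21, 40, -38, 17, 24] -> smallest is -38
  Remaining [-12, -21, 40, 17, 24] -> smallest is -21
  Remaining [-12, 40, 17, 24] -> smallest is -12
  Remaining [40, 17, 24] -> smallest is 17
  Remaining [40, 24] -> smallest is 24
  Remaining [40] -> smallest is 40
Collecting the picks in order gives the sorted list.
Final answer: [-38, -21, -12, 17, 24, 40]


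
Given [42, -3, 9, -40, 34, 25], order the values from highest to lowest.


Original list: [42, -3, 9, -40, 34, 25]
Repeatedly take the largest remaining element:
  Remaining [42, -3, 9, -40, 34, 25] -> largest is 42
  Remaining [-3, 9, -40, 34, 25] -> largest is 34
  Remaining [-3, 9, -40, 25] -> largest is 25
  Remaining [-3, 9, -40] -> largest is 9
  Remaining [-3, -40] -> largest is -3
  Remaining [-40] -> largest is -40
Collecting the picks in order gives the descending list.
Final answer: [42, 34, 25, 9, -3, -40]


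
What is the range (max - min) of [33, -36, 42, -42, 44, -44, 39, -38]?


Maximum value: 44
Minimum value: -44
Range = 44 - (-44) = 88
Final answer: 88


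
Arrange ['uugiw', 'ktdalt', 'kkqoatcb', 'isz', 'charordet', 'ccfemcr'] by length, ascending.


Compute lengths:
  'uugiw' has length 5
  'ktdalt' has length 6
  'kkqoatcb' has length 8
  'isz' has length 3
  'charordet' has length 9
  'ccfemcr' has length 7
Lengths in increasing order: 3 < 5 < 6 < 7 < 8 < 9
Listing the words in that order gives the answer.
Final answer: ['isz', 'uugiw', 'ktdalt', 'ccfemcr', 'kkqoatcb', 'charordet']


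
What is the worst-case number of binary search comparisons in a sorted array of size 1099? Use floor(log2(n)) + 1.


Binary search halves the search space each step.
Maximum comparisons = floor(log2(1099)) + 1
log2(1099) = 10.102
floor(log2(1099)) = 10, so 10 + 1 = 11
Final answer: 11


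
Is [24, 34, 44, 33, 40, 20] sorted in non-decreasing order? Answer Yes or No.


Check consecutive pairs:
  24 <= 34? True
  34 <= 44? True
  44 <= 33? False
  33 <= 40? True
  40 <= 20? False
2 consecutive pair(s) are out of order, so the list is not sorted.
Final answer: No


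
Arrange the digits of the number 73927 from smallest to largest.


The number 73927 has digits: 7, 3, 9, 2, 7
Sorted: 2, 3, 7, 7, 9
Joining the sorted digits gives the result.
Final answer: 23779


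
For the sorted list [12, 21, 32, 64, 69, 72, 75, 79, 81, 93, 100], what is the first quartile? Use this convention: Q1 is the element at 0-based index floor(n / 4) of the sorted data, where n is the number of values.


The list has n = 11 elements.
Q1 index = floor(11 / 4) = floor(2.75) = 2
Counting from index 0 in the sorted data, the element at index 2 is 32.
Final answer: 32


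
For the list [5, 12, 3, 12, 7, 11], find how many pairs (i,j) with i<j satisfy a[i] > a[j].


For each element, count the later elements that are smaller than it:
  5 (index 0): smaller elements after it = [3] -> 1
  12 (index 1): smaller elements after it = [3, 7, 11] -> 3
  3 (index 2): smaller elements after it = [] -> 0
  12 (index 3): smaller elements after it = [7, 11] -> 2
  7 (index 4): smaller elements after it = [] -> 0
Total inversions = 1 + 3 + 0 + 2 + 0 = 6
Final answer: 6


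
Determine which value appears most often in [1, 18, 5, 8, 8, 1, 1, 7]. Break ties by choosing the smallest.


Count the frequency of each value:
  1 appears 3 time(s)
  5 appears 1 time(s)
  7 appears 1 time(s)
  8 appears 2 time(s)
  18 appears 1 time(s)
Maximum frequency is 3.
Only 1 reaches that frequency, so it is the mode.
Final answer: 1


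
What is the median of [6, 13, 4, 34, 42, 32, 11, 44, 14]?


First, sort the list: [4, 6, 11, 13, 14, 32, 34, 42, 44]
The list has 9 elements (odd count).
The middle index is 4 (0-based), and the element there is 14.
Final answer: 14


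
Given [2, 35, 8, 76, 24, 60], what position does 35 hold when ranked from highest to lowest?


Sort descending: [76, 60, 35, 24, 8, 2]
Find 35 in the sorted list.
35 is at position 3.
Final answer: 3


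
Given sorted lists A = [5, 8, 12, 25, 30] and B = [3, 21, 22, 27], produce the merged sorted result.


List A: [5, 8, 12, 25, 30]
List B: [3, 21, 22, 27]
Repeatedly compare the front elements and take the smaller:
  5 vs 3 -> take 3
  5 vs 21 -> take 5
  8 vs 21 -> take 8
  12 vs 21 -> take 12
  25 vs 21 -> take 21
  25 vs 22 -> take 22
  25 vs 27 -> take 25
  30 vs 27 -> take 27
  B is exhausted; append the rest of A: [30]
Final answer: [3, 5, 8, 12, 21, 22, 25, 27, 30]


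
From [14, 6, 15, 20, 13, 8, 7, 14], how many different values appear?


List all unique values:
Distinct values: [6, 7, 8, 13, 14, 15, 20]
Count = 7
Final answer: 7


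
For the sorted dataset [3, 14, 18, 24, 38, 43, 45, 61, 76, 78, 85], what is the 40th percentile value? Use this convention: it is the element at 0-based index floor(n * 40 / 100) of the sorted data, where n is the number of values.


The dataset has n = 11 elements.
Index = floor(11 * 40 / 100) = floor(440 / 100) = floor(4.4) = 4
Counting from index 0 in the sorted data, the element at index 4 is 38.
Final answer: 38


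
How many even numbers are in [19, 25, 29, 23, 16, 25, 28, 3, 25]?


Check each element:
  19 is odd
  25 is odd
  29 is odd
  23 is odd
  16 is even
  25 is odd
  28 is even
  3 is odd
  25 is odd
Evens: [16, 28]
Count of evens = 2
Final answer: 2


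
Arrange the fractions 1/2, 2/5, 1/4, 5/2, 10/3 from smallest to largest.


Convert to decimal for comparison:
  1/2 = 0.5
  2/5 = 0.4
  1/4 = 0.25
  5/2 = 2.5
  10/3 = 3.3333
Decimals in increasing order: 0.25 < 0.4 < 0.5 < 2.5 < 3.3333
Writing each back as its fraction gives the sorted order.
Final answer: 1/4, 2/5, 1/2, 5/2, 10/3


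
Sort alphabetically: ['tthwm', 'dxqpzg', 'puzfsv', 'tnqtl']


Compare strings character by character (the first differing letter decides):
  'dxqpzg' < 'puzfsv' since 'd' < 'p' at position 1
  'puzfsv' < 'tnqtl' since 'p' < 't' at position 1
  'tnqtl' < 'tthwm' since 'n' < 't' at position 2
Chaining these comparisons gives the alphabetical order.
Final answer: ['dxqpzg', 'puzfsv', 'tnqtl', 'tthwm']


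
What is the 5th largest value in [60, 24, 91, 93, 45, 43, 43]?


Sort descending: [93, 91, 60, 45, 43, 43, 24]
The 5th element (1-indexed) is at index 4.
Value = 43
Final answer: 43


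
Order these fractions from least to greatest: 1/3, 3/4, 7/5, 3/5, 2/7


Convert to decimal for comparison:
  1/3 = 0.3333
  3/4 = 0.75
  7/5 = 1.4
  3/5 = 0.6
  2/7 = 0.2857
Decimals in increasing order: 0.2857 < 0.3333 < 0.6 < 0.75 < 1.4
Writing each back as its fraction gives the sorted order.
Final answer: 2/7, 1/3, 3/5, 3/4, 7/5


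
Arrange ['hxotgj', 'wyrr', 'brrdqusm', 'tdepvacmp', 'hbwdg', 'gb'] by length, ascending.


Compute lengths:
  'hxotgj' has length 6
  'wyrr' has length 4
  'brrdqusm' has length 8
  'tdepvacmp' has length 9
  'hbwdg' has length 5
  'gb' has length 2
Lengths in increasing order: 2 < 4 < 5 < 6 < 8 < 9
Listing the words in that order gives the answer.
Final answer: ['gb', 'wyrr', 'hbwdg', 'hxotgj', 'brrdqusm', 'tdepvacmp']


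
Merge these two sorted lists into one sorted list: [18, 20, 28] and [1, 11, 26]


List A: [18, 20, 28]
List B: [1, 11, 26]
Repeatedly compare the front elements and take the smaller:
  18 vs 1 -> take 1
  18 vs 11 -> take 11
  18 vs 26 -> take 18
  20 vs 26 -> take 20
  28 vs 26 -> take 26
  B is exhausted; append the rest of A: [28]
Final answer: [1, 11, 18, 20, 26, 28]


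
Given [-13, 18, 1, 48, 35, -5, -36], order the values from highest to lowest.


Original list: [-13, 18, 1, 48, 35, -5, -36]
Repeatedly take the largest remaining element:
  Remaining [-13, 18, 1, 48, 35, -5, -36] -> largest is 48
  Remaining [-13, 18, 1, 35, -5, -36] -> largest is 35
  Remaining [-13, 18, 1, -5, -36] -> largest is 18
  Remaining [-13, 1, -5, -36] -> largest is 1
  Remaining [-13, -5, -36] -> largest is -5
  Remaining [-13, -36] -> largest is -13
  Remaining [-36] -> largest is -36
Collecting the picks in order gives the descending list.
Final answer: [48, 35, 18, 1, -5, -13, -36]


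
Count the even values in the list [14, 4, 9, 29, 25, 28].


Check each element:
  14 is even
  4 is even
  9 is odd
  29 is odd
  25 is odd
  28 is even
Evens: [14, 4, 28]
Count of evens = 3
Final answer: 3


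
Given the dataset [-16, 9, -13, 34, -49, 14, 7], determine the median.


First, sort the list: [-49, -16, -13, 7, 9, 14, 34]
The list has 7 elements (odd count).
The middle index is 3 (0-based), and the element there is 7.
Final answer: 7


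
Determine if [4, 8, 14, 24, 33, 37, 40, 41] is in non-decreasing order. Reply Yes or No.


Check consecutive pairs:
  4 <= 8? True
  8 <= 14? True
  14 <= 24? True
  24 <= 33? True
  33 <= 37? True
  37 <= 40? True
  40 <= 41? True
Every consecutive pair is in order, so the list is non-decreasing.
Final answer: Yes


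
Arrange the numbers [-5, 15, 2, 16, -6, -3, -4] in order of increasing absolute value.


Compute absolute values:
  |-5| = 5
  |15| = 15
  |2| = 2
  |16| = 16
  |-6| = 6
  |-3| = 3
  |-4| = 4
Absolute values in increasing order: 2 < 3 < 4 < 5 < 6 < 15 < 16
Listing the original numbers in that order gives the answer.
Final answer: [2, -3, -4, -5, -6, 15, 16]


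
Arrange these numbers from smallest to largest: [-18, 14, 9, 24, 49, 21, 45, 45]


Original list: [-18, 14, 9, 24, 49, 21, 45, 45]
Repeatedly take the smallest remaining element:
  Remaining [-18, 14, 9, 24, 49, 21, 45, 45] -> smallest is -18
  Remaining [14, 9, 24, 49, 21, 45, 45] -> smallest is 9
  Remaining [14, 24, 49, 21, 45, 45] -> smallest is 14
  Remaining [24, 49, 21, 45, 45] -> smallest is 21
  Remaining [24, 49, 45, 45] -> smallest is 24
  Remaining [49, 45, 45] -> smallest is 45
  Remaining [49, 45] -> smallest is 45
  Remaining [49] -> smallest is 49
Collecting the picks in order gives the sorted list.
Final answer: [-18, 9, 14, 21, 24, 45, 45, 49]


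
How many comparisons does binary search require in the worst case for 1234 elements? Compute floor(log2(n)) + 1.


Binary search halves the search space each step.
Maximum comparisons = floor(log2(1234)) + 1
log2(1234) = 10.2691
floor(log2(1234)) = 10, so 10 + 1 = 11
Final answer: 11


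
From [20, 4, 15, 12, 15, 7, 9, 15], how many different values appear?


List all unique values:
Distinct values: [4, 7, 9, 12, 15, 20]
Count = 6
Final answer: 6


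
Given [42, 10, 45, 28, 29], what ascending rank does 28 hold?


Sort ascending: [10, 28, 29, 42, 45]
Find 28 in the sorted list.
28 is at position 2 (1-indexed).
Final answer: 2


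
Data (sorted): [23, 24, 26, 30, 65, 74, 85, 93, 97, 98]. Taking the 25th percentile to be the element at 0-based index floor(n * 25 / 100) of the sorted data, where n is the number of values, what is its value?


The dataset has n = 10 elements.
Index = floor(10 * 25 / 100) = floor(250 / 100) = floor(2.5) = 2
Counting from index 0 in the sorted data, the element at index 2 is 26.
Final answer: 26


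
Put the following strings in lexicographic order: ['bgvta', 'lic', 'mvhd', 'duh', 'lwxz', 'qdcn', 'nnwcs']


Compare strings character by character (the first differing letter decides):
  'bgvta' < 'duh' since 'b' < 'd' at position 1
  'duh' < 'lic' since 'd' < 'l' at position 1
  'lic' < 'lwxz' since 'i' < 'w' at position 2
  'lwxz' < 'mvhd' since 'l' < 'm' at position 1
  'mvhd' < 'nnwcs' since 'm' < 'n' at position 1
  'nnwcs' < 'qdcn' since 'n' < 'q' at position 1
Chaining these comparisons gives the alphabetical order.
Final answer: ['bgvta', 'duh', 'lic', 'lwxz', 'mvhd', 'nnwcs', 'qdcn']


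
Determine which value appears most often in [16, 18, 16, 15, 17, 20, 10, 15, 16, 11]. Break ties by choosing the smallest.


Count the frequency of each value:
  10 appears 1 time(s)
  11 appears 1 time(s)
  15 appears 2 time(s)
  16 appears 3 time(s)
  17 appears 1 time(s)
  18 appears 1 time(s)
  20 appears 1 time(s)
Maximum frequency is 3.
Only 16 reaches that frequency, so it is the mode.
Final answer: 16
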